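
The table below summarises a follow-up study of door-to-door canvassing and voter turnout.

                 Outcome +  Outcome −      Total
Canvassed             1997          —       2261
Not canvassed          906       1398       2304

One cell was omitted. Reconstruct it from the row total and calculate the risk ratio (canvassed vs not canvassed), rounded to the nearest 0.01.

2.25

The missing cell is in the exposed row: 2261 − 1997 = 264.
So a = 1997, b = 264, c = 906, d = 1398.
RR = [a/(a+b)] / [c/(c+d)] = (1997/2261) / (906/2304) = 0.88324/0.39323 = 2.24611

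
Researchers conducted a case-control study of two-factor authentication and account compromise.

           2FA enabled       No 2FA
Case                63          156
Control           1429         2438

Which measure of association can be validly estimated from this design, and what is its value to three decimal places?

0.689

Reading the table with exposure as columns: a = 63 (2FA enabled, case), b = 1429 (2FA enabled, non-case), c = 156 (No 2FA, case), d = 2438.
This is a case-control study: participants were sampled on outcome status, so risks in the source population cannot be estimated directly — relative risk is not valid here. The odds ratio is the appropriate measure.
OR = (a·d)/(b·c) = (63 × 2438) / (1429 × 156) = 153594 / 222924 = 0.68900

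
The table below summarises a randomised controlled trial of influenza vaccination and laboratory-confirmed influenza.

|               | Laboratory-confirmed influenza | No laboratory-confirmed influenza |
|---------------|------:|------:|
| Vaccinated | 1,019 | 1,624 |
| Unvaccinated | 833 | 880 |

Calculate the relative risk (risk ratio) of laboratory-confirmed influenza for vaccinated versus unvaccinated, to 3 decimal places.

0.793

Cells: a = 1019, b = 1624, c = 833, d = 880.
Risk in exposed = 1019/2643 = 0.38555; risk in unexposed = 833/1713 = 0.48628.
RR = 0.38555 / 0.48628 = 0.79285
The risk is 21% lower among the exposed than among the unexposed.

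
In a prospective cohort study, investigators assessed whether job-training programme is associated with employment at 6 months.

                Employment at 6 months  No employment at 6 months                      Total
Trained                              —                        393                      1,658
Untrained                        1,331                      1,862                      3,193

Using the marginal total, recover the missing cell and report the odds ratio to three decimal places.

4.503

The missing cell is in the exposed row: 1658 − 393 = 1265.
So a = 1265, b = 393, c = 1331, d = 1862.
OR = (a·d)/(b·c) = (1265 × 1862) / (393 × 1331) = 2355430 / 523083 = 4.50298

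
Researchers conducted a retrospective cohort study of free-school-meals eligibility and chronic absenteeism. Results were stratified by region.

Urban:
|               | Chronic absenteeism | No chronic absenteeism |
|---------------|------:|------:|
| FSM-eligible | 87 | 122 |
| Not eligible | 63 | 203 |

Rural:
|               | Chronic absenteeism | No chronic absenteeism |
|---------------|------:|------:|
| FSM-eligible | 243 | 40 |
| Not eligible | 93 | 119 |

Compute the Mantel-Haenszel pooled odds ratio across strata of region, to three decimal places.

4.034

OR_MH = Σ(aᵢdᵢ/nᵢ) / Σ(bᵢcᵢ/nᵢ), where nᵢ is the stratum total.
Stratum 1 (Urban): n = 475; a·d/n = 87·203/475 = 37.1811; b·c/n = 122·63/475 = 16.1811
Stratum 2 (Rural): n = 495; a·d/n = 243·119/495 = 58.4182; b·c/n = 40·93/495 = 7.5152
OR_MH = (37.1811 + 58.4182) / (16.1811 + 7.5152) = 95.5992 / 23.6962 = 4.03437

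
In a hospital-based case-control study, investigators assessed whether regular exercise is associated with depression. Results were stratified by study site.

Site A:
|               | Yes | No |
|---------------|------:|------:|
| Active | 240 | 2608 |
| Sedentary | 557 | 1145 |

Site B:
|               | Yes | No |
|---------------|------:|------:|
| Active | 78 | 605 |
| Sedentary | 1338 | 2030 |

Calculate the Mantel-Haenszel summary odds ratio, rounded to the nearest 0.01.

0.19

OR_MH = Σ(aᵢdᵢ/nᵢ) / Σ(bᵢcᵢ/nᵢ), where nᵢ is the stratum total.
Stratum 1 (Site A): n = 4550; a·d/n = 240·1145/4550 = 60.3956; b·c/n = 2608·557/4550 = 319.2651
Stratum 2 (Site B): n = 4051; a·d/n = 78·2030/4051 = 39.0866; b·c/n = 605·1338/4051 = 199.8247
OR_MH = (60.3956 + 39.0866) / (319.2651 + 199.8247) = 99.4822 / 519.0898 = 0.19165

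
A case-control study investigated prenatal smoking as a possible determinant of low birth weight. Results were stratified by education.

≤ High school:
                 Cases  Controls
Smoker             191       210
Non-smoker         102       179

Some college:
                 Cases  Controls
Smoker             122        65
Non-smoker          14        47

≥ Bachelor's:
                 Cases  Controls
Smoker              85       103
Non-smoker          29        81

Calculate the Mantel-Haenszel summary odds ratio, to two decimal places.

OR_MH = Σ(aᵢdᵢ/nᵢ) / Σ(bᵢcᵢ/nᵢ), where nᵢ is the stratum total.
Stratum 1 (≤ High school): n = 682; a·d/n = 191·179/682 = 50.1305; b·c/n = 210·102/682 = 31.4076
Stratum 2 (Some college): n = 248; a·d/n = 122·47/248 = 23.1210; b·c/n = 65·14/248 = 3.6694
Stratum 3 (≥ Bachelor's): n = 298; a·d/n = 85·81/298 = 23.1040; b·c/n = 103·29/298 = 10.0235
OR_MH = (50.1305 + 23.1210 + 23.1040) / (31.4076 + 3.6694 + 10.0235) = 96.3555 / 45.1005 = 2.13646

2.14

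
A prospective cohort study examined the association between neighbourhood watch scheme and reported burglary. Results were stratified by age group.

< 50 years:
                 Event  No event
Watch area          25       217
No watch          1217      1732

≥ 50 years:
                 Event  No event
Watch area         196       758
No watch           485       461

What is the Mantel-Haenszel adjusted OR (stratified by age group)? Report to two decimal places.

OR_MH = Σ(aᵢdᵢ/nᵢ) / Σ(bᵢcᵢ/nᵢ), where nᵢ is the stratum total.
Stratum 1 (< 50 years): n = 3191; a·d/n = 25·1732/3191 = 13.5694; b·c/n = 217·1217/3191 = 82.7606
Stratum 2 (≥ 50 years): n = 1900; a·d/n = 196·461/1900 = 47.5558; b·c/n = 758·485/1900 = 193.4895
OR_MH = (13.5694 + 47.5558) / (82.7606 + 193.4895) = 61.1252 / 276.2501 = 0.22127

0.22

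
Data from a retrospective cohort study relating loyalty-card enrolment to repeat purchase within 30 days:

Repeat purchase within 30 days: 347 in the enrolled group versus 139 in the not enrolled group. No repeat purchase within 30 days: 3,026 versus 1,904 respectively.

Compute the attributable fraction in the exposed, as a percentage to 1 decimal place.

From the description: a = 347, b = 3026, c = 139, d = 1904.
Risk in exposed = 347/3373 = 0.10288; risk in unexposed = 139/2043 = 0.06804.
RR = 0.10288/0.06804 = 1.51205
AR% = (RR − 1)/RR × 100 = (1.51205 − 1)/1.51205 × 100 = 33.8647%

33.9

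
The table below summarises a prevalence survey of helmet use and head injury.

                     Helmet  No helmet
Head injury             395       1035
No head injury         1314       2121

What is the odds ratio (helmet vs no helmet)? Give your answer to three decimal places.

Reading the table with exposure as columns: a = 395 (Helmet, case), b = 1314 (Helmet, non-case), c = 1035 (No helmet, case), d = 2121.
OR = (a·d)/(b·c) = (395 × 2121) / (1314 × 1035) = 837795 / 1359990 = 0.61603
Exposure is associated with lower odds of head injury (OR = 0.62 < 1).

0.616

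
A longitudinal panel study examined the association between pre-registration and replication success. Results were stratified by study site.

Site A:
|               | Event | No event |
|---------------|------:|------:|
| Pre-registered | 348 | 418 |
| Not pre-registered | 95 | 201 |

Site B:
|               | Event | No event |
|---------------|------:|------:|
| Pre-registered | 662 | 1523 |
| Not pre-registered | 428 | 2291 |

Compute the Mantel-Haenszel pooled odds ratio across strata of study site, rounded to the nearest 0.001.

OR_MH = Σ(aᵢdᵢ/nᵢ) / Σ(bᵢcᵢ/nᵢ), where nᵢ is the stratum total.
Stratum 1 (Site A): n = 1062; a·d/n = 348·201/1062 = 65.8644; b·c/n = 418·95/1062 = 37.3917
Stratum 2 (Site B): n = 4904; a·d/n = 662·2291/4904 = 309.2663; b·c/n = 1523·428/4904 = 132.9209
OR_MH = (65.8644 + 309.2663) / (37.3917 + 132.9209) = 375.1307 / 170.3126 = 2.20260

2.203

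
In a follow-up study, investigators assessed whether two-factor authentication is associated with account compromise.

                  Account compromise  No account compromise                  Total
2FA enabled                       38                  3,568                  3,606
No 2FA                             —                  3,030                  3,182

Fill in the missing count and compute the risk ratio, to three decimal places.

The missing cell is in the unexposed row: 3182 − 3030 = 152.
So a = 38, b = 3568, c = 152, d = 3030.
RR = [a/(a+b)] / [c/(c+d)] = (38/3606) / (152/3182) = 0.01054/0.04777 = 0.22060

0.221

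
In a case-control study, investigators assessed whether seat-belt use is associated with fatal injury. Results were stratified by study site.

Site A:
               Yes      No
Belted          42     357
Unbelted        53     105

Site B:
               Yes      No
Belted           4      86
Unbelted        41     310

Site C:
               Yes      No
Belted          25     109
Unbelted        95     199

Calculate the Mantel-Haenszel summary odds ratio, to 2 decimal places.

0.34

OR_MH = Σ(aᵢdᵢ/nᵢ) / Σ(bᵢcᵢ/nᵢ), where nᵢ is the stratum total.
Stratum 1 (Site A): n = 557; a·d/n = 42·105/557 = 7.9174; b·c/n = 357·53/557 = 33.9695
Stratum 2 (Site B): n = 441; a·d/n = 4·310/441 = 2.8118; b·c/n = 86·41/441 = 7.9955
Stratum 3 (Site C): n = 428; a·d/n = 25·199/428 = 11.6238; b·c/n = 109·95/428 = 24.1939
OR_MH = (7.9174 + 2.8118 + 11.6238) / (33.9695 + 7.9955 + 24.1939) = 22.3530 / 66.1589 = 0.33787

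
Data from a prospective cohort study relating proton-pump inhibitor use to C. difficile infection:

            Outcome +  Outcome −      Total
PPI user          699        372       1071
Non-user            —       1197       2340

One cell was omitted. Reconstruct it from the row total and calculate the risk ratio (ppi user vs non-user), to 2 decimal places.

The missing cell is in the unexposed row: 2340 − 1197 = 1143.
So a = 699, b = 372, c = 1143, d = 1197.
RR = [a/(a+b)] / [c/(c+d)] = (699/1071) / (1143/2340) = 0.65266/0.48846 = 1.33616

1.34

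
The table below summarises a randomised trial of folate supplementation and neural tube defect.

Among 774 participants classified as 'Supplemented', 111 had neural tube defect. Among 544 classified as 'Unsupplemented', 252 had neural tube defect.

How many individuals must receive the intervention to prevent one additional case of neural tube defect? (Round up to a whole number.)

4

Risk in treated group = 111/774 = 0.14341; risk in control = 252/544 = 0.46324.
Absolute risk reduction = 0.46324 − 0.14341 = 0.31982
NNT = 1 / ARR = 1 / 0.31982 = 3.127 → round up → 4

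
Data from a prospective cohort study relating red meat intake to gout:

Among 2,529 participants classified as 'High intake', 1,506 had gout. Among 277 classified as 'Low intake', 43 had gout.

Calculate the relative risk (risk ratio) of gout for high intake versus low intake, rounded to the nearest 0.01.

From the description: a = 1506, b = 1023, c = 43, d = 234.
Risk in exposed = 1506/2529 = 0.59549; risk in unexposed = 43/277 = 0.15523.
RR = 0.59549 / 0.15523 = 3.83608
The risk among the exposed is 3.84 times that among the unexposed.

3.84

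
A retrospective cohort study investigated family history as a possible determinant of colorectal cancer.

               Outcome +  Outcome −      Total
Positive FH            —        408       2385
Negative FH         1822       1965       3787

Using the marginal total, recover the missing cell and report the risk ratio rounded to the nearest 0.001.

The missing cell is in the exposed row: 2385 − 408 = 1977.
So a = 1977, b = 408, c = 1822, d = 1965.
RR = [a/(a+b)] / [c/(c+d)] = (1977/2385) / (1822/3787) = 0.82893/0.48112 = 1.72292

1.723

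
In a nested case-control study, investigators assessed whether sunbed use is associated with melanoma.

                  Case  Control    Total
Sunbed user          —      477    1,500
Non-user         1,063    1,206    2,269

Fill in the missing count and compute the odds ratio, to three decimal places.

The missing cell is in the exposed row: 1500 − 477 = 1023.
So a = 1023, b = 477, c = 1063, d = 1206.
OR = (a·d)/(b·c) = (1023 × 1206) / (477 × 1063) = 1233738 / 507051 = 2.43316

2.433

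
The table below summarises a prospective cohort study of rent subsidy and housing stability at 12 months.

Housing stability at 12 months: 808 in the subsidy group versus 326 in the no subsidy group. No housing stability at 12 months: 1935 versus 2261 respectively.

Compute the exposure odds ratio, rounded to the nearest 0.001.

2.896

From the description: a = 808, b = 1935, c = 326, d = 2261.
OR = (a·d)/(b·c) = (808 × 2261) / (1935 × 326) = 1826888 / 630810 = 2.89610
The odds of housing stability at 12 months are about 2.90 times as high in the subsidy group.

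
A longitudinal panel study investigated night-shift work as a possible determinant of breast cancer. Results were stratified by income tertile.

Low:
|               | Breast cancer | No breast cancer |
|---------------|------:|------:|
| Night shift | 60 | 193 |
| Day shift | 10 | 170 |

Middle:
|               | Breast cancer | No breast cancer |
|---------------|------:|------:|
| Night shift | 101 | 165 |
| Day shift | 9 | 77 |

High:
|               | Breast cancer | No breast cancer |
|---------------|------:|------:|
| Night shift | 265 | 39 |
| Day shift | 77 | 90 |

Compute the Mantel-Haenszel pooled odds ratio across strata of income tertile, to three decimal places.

6.397

OR_MH = Σ(aᵢdᵢ/nᵢ) / Σ(bᵢcᵢ/nᵢ), where nᵢ is the stratum total.
Stratum 1 (Low): n = 433; a·d/n = 60·170/433 = 23.5566; b·c/n = 193·10/433 = 4.4573
Stratum 2 (Middle): n = 352; a·d/n = 101·77/352 = 22.0938; b·c/n = 165·9/352 = 4.2188
Stratum 3 (High): n = 471; a·d/n = 265·90/471 = 50.6369; b·c/n = 39·77/471 = 6.3758
OR_MH = (23.5566 + 22.0938 + 50.6369) / (4.4573 + 4.2188 + 6.3758) = 96.2873 / 15.0518 = 6.39705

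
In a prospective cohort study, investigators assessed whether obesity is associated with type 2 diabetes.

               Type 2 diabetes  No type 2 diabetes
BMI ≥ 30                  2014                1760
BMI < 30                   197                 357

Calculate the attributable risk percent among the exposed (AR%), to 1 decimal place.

Cells: a = 2014, b = 1760, c = 197, d = 357.
Risk in exposed = 2014/3774 = 0.53365; risk in unexposed = 197/554 = 0.35560.
RR = 0.53365/0.35560 = 1.50072
AR% = (RR − 1)/RR × 100 = (1.50072 − 1)/1.50072 × 100 = 33.3655%

33.4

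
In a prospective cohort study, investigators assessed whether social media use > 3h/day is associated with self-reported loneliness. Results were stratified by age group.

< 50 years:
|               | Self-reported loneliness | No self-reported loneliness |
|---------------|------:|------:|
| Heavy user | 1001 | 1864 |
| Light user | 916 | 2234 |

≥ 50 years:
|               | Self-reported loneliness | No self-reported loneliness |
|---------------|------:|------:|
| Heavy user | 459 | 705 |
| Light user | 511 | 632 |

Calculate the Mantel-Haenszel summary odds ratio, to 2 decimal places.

OR_MH = Σ(aᵢdᵢ/nᵢ) / Σ(bᵢcᵢ/nᵢ), where nᵢ is the stratum total.
Stratum 1 (< 50 years): n = 6015; a·d/n = 1001·2234/6015 = 371.7762; b·c/n = 1864·916/6015 = 283.8610
Stratum 2 (≥ 50 years): n = 2307; a·d/n = 459·632/2307 = 125.7425; b·c/n = 705·511/2307 = 156.1573
OR_MH = (371.7762 + 125.7425) / (283.8610 + 156.1573) = 497.5187 / 440.0184 = 1.13068

1.13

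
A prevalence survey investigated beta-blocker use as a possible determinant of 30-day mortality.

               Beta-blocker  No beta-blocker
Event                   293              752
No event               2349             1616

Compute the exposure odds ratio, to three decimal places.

0.268

Reading the table with exposure as columns: a = 293 (Beta-blocker, case), b = 2349 (Beta-blocker, non-case), c = 752 (No beta-blocker, case), d = 1616.
OR = (a·d)/(b·c) = (293 × 1616) / (2349 × 752) = 473488 / 1766448 = 0.26805
Exposure is associated with lower odds of 30-day mortality (OR = 0.27 < 1).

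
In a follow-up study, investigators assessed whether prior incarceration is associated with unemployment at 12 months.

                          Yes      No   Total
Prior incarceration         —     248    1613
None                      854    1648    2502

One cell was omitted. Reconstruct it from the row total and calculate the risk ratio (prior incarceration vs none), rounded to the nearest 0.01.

The missing cell is in the exposed row: 1613 − 248 = 1365.
So a = 1365, b = 248, c = 854, d = 1648.
RR = [a/(a+b)] / [c/(c+d)] = (1365/1613) / (854/2502) = 0.84625/0.34133 = 2.47929

2.48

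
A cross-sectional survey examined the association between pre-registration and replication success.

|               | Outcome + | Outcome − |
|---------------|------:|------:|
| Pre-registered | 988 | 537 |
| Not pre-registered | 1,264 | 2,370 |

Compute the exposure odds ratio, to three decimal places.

Cells: a = 988, b = 537, c = 1264, d = 2370.
OR = (a·d)/(b·c) = (988 × 2370) / (537 × 1264) = 2341560 / 678768 = 3.44972
The odds of replication success are about 3.45 times as high in the pre-registered group.

3.450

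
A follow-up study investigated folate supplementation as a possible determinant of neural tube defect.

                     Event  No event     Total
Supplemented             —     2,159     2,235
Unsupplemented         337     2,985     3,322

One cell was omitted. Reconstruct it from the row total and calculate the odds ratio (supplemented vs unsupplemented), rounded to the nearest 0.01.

0.31

The missing cell is in the exposed row: 2235 − 2159 = 76.
So a = 76, b = 2159, c = 337, d = 2985.
OR = (a·d)/(b·c) = (76 × 2985) / (2159 × 337) = 226860 / 727583 = 0.31180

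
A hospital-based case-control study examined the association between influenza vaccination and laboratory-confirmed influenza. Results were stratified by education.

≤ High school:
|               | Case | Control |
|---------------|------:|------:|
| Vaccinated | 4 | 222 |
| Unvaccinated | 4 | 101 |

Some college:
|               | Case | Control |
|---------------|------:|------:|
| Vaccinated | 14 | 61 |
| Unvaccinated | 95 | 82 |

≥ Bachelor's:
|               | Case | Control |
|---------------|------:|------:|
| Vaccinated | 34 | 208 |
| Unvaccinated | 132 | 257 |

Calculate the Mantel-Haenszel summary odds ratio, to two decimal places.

0.28

OR_MH = Σ(aᵢdᵢ/nᵢ) / Σ(bᵢcᵢ/nᵢ), where nᵢ is the stratum total.
Stratum 1 (≤ High school): n = 331; a·d/n = 4·101/331 = 1.2205; b·c/n = 222·4/331 = 2.6828
Stratum 2 (Some college): n = 252; a·d/n = 14·82/252 = 4.5556; b·c/n = 61·95/252 = 22.9960
Stratum 3 (≥ Bachelor's): n = 631; a·d/n = 34·257/631 = 13.8479; b·c/n = 208·132/631 = 43.5119
OR_MH = (1.2205 + 4.5556 + 13.8479) / (2.6828 + 22.9960 + 43.5119) = 19.6240 / 69.1907 = 0.28362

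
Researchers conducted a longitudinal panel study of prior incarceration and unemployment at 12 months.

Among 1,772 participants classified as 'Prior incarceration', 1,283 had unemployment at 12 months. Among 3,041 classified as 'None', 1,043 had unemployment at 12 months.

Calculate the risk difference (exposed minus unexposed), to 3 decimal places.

0.381

From the description: a = 1283, b = 489, c = 1043, d = 1998.
Risk in exposed = 1283/1772 = 0.724041; risk in unexposed = 1043/3041 = 0.342979.
Risk difference = 0.724041 − 0.342979 = 0.381061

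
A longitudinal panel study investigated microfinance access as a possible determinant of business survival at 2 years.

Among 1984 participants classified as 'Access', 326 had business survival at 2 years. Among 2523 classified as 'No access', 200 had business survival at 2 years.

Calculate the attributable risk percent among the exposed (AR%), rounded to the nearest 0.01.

51.76

From the description: a = 326, b = 1658, c = 200, d = 2323.
Risk in exposed = 326/1984 = 0.16431; risk in unexposed = 200/2523 = 0.07927.
RR = 0.16431/0.07927 = 2.07283
AR% = (RR − 1)/RR × 100 = (2.07283 − 1)/2.07283 × 100 = 51.7567%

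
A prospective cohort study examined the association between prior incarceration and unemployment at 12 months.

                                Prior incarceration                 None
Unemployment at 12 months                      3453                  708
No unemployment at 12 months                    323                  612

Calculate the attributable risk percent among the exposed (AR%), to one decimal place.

Reading the table with exposure as columns: a = 3453 (Prior incarceration, case), b = 323 (Prior incarceration, non-case), c = 708 (None, case), d = 612.
Risk in exposed = 3453/3776 = 0.91446; risk in unexposed = 708/1320 = 0.53636.
RR = 0.91446/0.53636 = 1.70492
AR% = (RR − 1)/RR × 100 = (1.70492 − 1)/1.70492 × 100 = 41.3464%

41.3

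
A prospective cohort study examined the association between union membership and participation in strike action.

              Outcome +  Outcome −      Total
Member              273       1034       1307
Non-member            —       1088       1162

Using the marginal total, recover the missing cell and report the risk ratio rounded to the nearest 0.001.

3.280

The missing cell is in the unexposed row: 1162 − 1088 = 74.
So a = 273, b = 1034, c = 74, d = 1088.
RR = [a/(a+b)] / [c/(c+d)] = (273/1307) / (74/1162) = 0.20888/0.06368 = 3.27991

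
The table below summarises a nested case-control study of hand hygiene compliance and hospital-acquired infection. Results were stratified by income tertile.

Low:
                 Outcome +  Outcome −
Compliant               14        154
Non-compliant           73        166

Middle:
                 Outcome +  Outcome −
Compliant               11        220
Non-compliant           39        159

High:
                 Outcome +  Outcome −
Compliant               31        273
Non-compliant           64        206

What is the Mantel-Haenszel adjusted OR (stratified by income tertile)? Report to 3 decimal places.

OR_MH = Σ(aᵢdᵢ/nᵢ) / Σ(bᵢcᵢ/nᵢ), where nᵢ is the stratum total.
Stratum 1 (Low): n = 407; a·d/n = 14·166/407 = 5.7101; b·c/n = 154·73/407 = 27.6216
Stratum 2 (Middle): n = 429; a·d/n = 11·159/429 = 4.0769; b·c/n = 220·39/429 = 20.0000
Stratum 3 (High): n = 574; a·d/n = 31·206/574 = 11.1254; b·c/n = 273·64/574 = 30.4390
OR_MH = (5.7101 + 4.0769 + 11.1254) / (27.6216 + 20.0000 + 30.4390) = 20.9124 / 78.0606 = 0.26790

0.268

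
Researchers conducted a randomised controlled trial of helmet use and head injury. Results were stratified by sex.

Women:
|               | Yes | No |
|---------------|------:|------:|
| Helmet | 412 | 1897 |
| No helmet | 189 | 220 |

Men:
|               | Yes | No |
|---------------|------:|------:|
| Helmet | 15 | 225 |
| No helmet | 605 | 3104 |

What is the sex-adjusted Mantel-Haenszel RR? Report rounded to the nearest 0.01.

RR_MH = Σ(aᵢ·n₀ᵢ/nᵢ) / Σ(cᵢ·n₁ᵢ/nᵢ), with n₁ᵢ = aᵢ+bᵢ (exposed), n₀ᵢ = cᵢ+dᵢ (unexposed), nᵢ = n₁ᵢ+n₀ᵢ.
Stratum 1 (Women): n₁ = 2309, n₀ = 409, n = 2718; a·n₀/n = 412·409/2718 = 61.9971; c·n₁/n = 189·2309/2718 = 160.5596
Stratum 2 (Men): n₁ = 240, n₀ = 3709, n = 3949; a·n₀/n = 15·3709/3949 = 14.0884; c·n₁/n = 605·240/3949 = 36.7688
RR_MH = (61.9971 + 14.0884) / (160.5596 + 36.7688) = 76.0854 / 197.3284 = 0.38558

0.39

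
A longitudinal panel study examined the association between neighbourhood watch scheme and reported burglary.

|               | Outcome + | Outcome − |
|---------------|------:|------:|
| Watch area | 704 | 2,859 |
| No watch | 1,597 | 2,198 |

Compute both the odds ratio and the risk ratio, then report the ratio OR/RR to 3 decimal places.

0.722

Cells: a = 704, b = 2859, c = 1597, d = 2198.
OR = (704·2198)/(2859·1597) = 1547392/4565823 = 0.33891
Risk in exposed = 704/3563 = 0.19759; risk in unexposed = 1597/3795 = 0.42082; RR = 0.46953
OR/RR = 0.33891 / 0.46953 = 0.72180
The outcome is not rare, so the OR lies further from 1 than the RR.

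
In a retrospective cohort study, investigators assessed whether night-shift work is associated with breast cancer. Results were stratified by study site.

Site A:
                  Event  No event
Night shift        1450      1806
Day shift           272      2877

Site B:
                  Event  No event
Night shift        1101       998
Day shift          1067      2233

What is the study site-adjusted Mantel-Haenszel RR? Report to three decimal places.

RR_MH = Σ(aᵢ·n₀ᵢ/nᵢ) / Σ(cᵢ·n₁ᵢ/nᵢ), with n₁ᵢ = aᵢ+bᵢ (exposed), n₀ᵢ = cᵢ+dᵢ (unexposed), nᵢ = n₁ᵢ+n₀ᵢ.
Stratum 1 (Site A): n₁ = 3256, n₀ = 3149, n = 6405; a·n₀/n = 1450·3149/6405 = 712.8884; c·n₁/n = 272·3256/6405 = 138.2720
Stratum 2 (Site B): n₁ = 2099, n₀ = 3300, n = 5399; a·n₀/n = 1101·3300/5399 = 672.9580; c·n₁/n = 1067·2099/5399 = 414.8237
RR_MH = (712.8884 + 672.9580) / (138.2720 + 414.8237) = 1385.8463 / 553.0956 = 2.50562

2.506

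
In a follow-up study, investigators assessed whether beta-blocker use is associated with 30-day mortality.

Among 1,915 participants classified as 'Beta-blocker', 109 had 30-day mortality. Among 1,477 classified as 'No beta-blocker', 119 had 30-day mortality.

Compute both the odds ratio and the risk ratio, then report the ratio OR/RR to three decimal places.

From the description: a = 109, b = 1806, c = 119, d = 1358.
OR = (109·1358)/(1806·119) = 148022/214914 = 0.68875
Risk in exposed = 109/1915 = 0.05692; risk in unexposed = 119/1477 = 0.08057; RR = 0.70647
OR/RR = 0.68875 / 0.70647 = 0.97492
The outcome is rare in both groups, so OR ≈ RR (ratio near 1).

0.975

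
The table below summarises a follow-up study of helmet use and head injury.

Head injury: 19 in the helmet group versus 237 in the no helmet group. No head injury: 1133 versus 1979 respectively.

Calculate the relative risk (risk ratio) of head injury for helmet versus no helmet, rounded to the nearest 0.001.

0.154

From the description: a = 19, b = 1133, c = 237, d = 1979.
Risk in exposed = 19/1152 = 0.01649; risk in unexposed = 237/2216 = 0.10695.
RR = 0.01649 / 0.10695 = 0.15421
The risk is 85% lower among the exposed than among the unexposed.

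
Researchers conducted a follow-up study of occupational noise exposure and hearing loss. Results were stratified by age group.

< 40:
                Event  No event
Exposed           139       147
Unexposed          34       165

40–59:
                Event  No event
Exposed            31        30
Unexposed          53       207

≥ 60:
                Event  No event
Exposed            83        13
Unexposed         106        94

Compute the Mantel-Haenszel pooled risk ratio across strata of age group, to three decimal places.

2.143

RR_MH = Σ(aᵢ·n₀ᵢ/nᵢ) / Σ(cᵢ·n₁ᵢ/nᵢ), with n₁ᵢ = aᵢ+bᵢ (exposed), n₀ᵢ = cᵢ+dᵢ (unexposed), nᵢ = n₁ᵢ+n₀ᵢ.
Stratum 1 (< 40): n₁ = 286, n₀ = 199, n = 485; a·n₀/n = 139·199/485 = 57.0330; c·n₁/n = 34·286/485 = 20.0495
Stratum 2 (40–59): n₁ = 61, n₀ = 260, n = 321; a·n₀/n = 31·260/321 = 25.1090; c·n₁/n = 53·61/321 = 10.0717
Stratum 3 (≥ 60): n₁ = 96, n₀ = 200, n = 296; a·n₀/n = 83·200/296 = 56.0811; c·n₁/n = 106·96/296 = 34.3784
RR_MH = (57.0330 + 25.1090 + 56.0811) / (20.0495 + 10.0717 + 34.3784) = 138.2231 / 64.4995 = 2.14301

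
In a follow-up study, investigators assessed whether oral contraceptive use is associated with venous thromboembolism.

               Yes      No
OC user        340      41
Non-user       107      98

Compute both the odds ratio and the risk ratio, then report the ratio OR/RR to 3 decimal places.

Cells: a = 340, b = 41, c = 107, d = 98.
OR = (340·98)/(41·107) = 33320/4387 = 7.59517
Risk in exposed = 340/381 = 0.89239; risk in unexposed = 107/205 = 0.52195; RR = 1.70972
OR/RR = 7.59517 / 1.70972 = 4.44236
The outcome is not rare, so the OR lies further from 1 than the RR.

4.442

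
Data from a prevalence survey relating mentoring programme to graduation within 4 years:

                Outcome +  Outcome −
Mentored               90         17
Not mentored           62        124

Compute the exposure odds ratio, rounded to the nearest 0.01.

Cells: a = 90, b = 17, c = 62, d = 124.
OR = (a·d)/(b·c) = (90 × 124) / (17 × 62) = 11160 / 1054 = 10.58824
The odds of graduation within 4 years are about 10.59 times as high in the mentored group.

10.59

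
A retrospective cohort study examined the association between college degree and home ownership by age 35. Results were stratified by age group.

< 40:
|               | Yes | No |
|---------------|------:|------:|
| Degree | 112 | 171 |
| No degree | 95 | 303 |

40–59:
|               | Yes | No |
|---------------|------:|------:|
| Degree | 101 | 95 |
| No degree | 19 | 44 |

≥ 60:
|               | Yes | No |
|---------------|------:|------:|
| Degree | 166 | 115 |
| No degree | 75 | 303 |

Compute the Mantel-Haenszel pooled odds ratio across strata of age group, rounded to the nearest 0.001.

3.264

OR_MH = Σ(aᵢdᵢ/nᵢ) / Σ(bᵢcᵢ/nᵢ), where nᵢ is the stratum total.
Stratum 1 (< 40): n = 681; a·d/n = 112·303/681 = 49.8326; b·c/n = 171·95/681 = 23.8546
Stratum 2 (40–59): n = 259; a·d/n = 101·44/259 = 17.1583; b·c/n = 95·19/259 = 6.9691
Stratum 3 (≥ 60): n = 659; a·d/n = 166·303/659 = 76.3247; b·c/n = 115·75/659 = 13.0880
OR_MH = (49.8326 + 17.1583 + 76.3247) / (23.8546 + 6.9691 + 13.0880) = 143.3156 / 43.9117 = 3.26372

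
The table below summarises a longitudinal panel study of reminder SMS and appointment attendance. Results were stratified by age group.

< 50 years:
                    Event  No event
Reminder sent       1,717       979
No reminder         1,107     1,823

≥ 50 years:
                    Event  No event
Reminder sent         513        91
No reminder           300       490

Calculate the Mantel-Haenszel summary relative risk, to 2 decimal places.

RR_MH = Σ(aᵢ·n₀ᵢ/nᵢ) / Σ(cᵢ·n₁ᵢ/nᵢ), with n₁ᵢ = aᵢ+bᵢ (exposed), n₀ᵢ = cᵢ+dᵢ (unexposed), nᵢ = n₁ᵢ+n₀ᵢ.
Stratum 1 (< 50 years): n₁ = 2696, n₀ = 2930, n = 5626; a·n₀/n = 1717·2930/5626 = 894.2073; c·n₁/n = 1107·2696/5626 = 530.4785
Stratum 2 (≥ 50 years): n₁ = 604, n₀ = 790, n = 1394; a·n₀/n = 513·790/1394 = 290.7245; c·n₁/n = 300·604/1394 = 129.9857
RR_MH = (894.2073 + 290.7245) / (530.4785 + 129.9857) = 1184.9318 / 660.4641 = 1.79409

1.79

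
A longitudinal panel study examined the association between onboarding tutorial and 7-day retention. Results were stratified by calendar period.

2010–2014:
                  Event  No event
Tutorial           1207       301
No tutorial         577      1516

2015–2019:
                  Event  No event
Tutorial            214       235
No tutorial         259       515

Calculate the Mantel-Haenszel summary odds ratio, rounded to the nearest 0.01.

6.10

OR_MH = Σ(aᵢdᵢ/nᵢ) / Σ(bᵢcᵢ/nᵢ), where nᵢ is the stratum total.
Stratum 1 (2010–2014): n = 3601; a·d/n = 1207·1516/3601 = 508.1400; b·c/n = 301·577/3601 = 48.2302
Stratum 2 (2015–2019): n = 1223; a·d/n = 214·515/1223 = 90.1145; b·c/n = 235·259/1223 = 49.7670
OR_MH = (508.1400 + 90.1145) / (48.2302 + 49.7670) = 598.2544 / 97.9972 = 6.10481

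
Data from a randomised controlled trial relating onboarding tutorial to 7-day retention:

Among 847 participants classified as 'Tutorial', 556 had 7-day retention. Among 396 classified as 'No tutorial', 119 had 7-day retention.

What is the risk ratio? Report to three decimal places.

From the description: a = 556, b = 291, c = 119, d = 277.
Risk in exposed = 556/847 = 0.65643; risk in unexposed = 119/396 = 0.30051.
RR = 0.65643 / 0.30051 = 2.18444
The risk among the exposed is 2.18 times that among the unexposed.

2.184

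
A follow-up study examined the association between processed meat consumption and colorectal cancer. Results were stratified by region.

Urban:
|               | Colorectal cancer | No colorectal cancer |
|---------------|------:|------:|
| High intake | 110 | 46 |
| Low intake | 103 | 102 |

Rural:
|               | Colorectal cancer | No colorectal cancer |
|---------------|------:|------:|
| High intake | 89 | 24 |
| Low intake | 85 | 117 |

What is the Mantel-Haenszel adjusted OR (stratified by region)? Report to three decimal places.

OR_MH = Σ(aᵢdᵢ/nᵢ) / Σ(bᵢcᵢ/nᵢ), where nᵢ is the stratum total.
Stratum 1 (Urban): n = 361; a·d/n = 110·102/361 = 31.0803; b·c/n = 46·103/361 = 13.1247
Stratum 2 (Rural): n = 315; a·d/n = 89·117/315 = 33.0571; b·c/n = 24·85/315 = 6.4762
OR_MH = (31.0803 + 33.0571) / (13.1247 + 6.4762) = 64.1375 / 19.6008 = 3.27218

3.272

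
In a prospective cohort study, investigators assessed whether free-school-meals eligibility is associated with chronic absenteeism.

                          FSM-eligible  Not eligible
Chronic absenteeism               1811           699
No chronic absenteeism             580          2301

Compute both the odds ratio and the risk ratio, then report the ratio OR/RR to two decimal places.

Reading the table with exposure as columns: a = 1811 (FSM-eligible, case), b = 580 (FSM-eligible, non-case), c = 699 (Not eligible, case), d = 2301.
OR = (1811·2301)/(580·699) = 4167111/405420 = 10.27850
Risk in exposed = 1811/2391 = 0.75742; risk in unexposed = 699/3000 = 0.23300; RR = 3.25075
OR/RR = 10.27850 / 3.25075 = 3.16189
The outcome is not rare, so the OR lies further from 1 than the RR.

3.16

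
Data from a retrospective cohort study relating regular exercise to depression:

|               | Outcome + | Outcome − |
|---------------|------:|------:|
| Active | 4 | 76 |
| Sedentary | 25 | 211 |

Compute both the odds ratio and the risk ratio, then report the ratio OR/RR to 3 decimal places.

Cells: a = 4, b = 76, c = 25, d = 211.
OR = (4·211)/(76·25) = 844/1900 = 0.44421
Risk in exposed = 4/80 = 0.05000; risk in unexposed = 25/236 = 0.10593; RR = 0.47200
OR/RR = 0.44421 / 0.47200 = 0.94112
The outcome is not rare, so the OR lies further from 1 than the RR.

0.941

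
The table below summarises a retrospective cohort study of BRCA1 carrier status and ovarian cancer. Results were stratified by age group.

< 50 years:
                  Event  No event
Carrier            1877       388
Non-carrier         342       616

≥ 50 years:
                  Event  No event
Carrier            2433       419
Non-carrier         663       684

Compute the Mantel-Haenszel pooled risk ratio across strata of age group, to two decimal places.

1.94

RR_MH = Σ(aᵢ·n₀ᵢ/nᵢ) / Σ(cᵢ·n₁ᵢ/nᵢ), with n₁ᵢ = aᵢ+bᵢ (exposed), n₀ᵢ = cᵢ+dᵢ (unexposed), nᵢ = n₁ᵢ+n₀ᵢ.
Stratum 1 (< 50 years): n₁ = 2265, n₀ = 958, n = 3223; a·n₀/n = 1877·958/3223 = 557.9168; c·n₁/n = 342·2265/3223 = 240.3444
Stratum 2 (≥ 50 years): n₁ = 2852, n₀ = 1347, n = 4199; a·n₀/n = 2433·1347/4199 = 780.4837; c·n₁/n = 663·2852/4199 = 450.3158
RR_MH = (557.9168 + 780.4837) / (240.3444 + 450.3158) = 1338.4005 / 690.6602 = 1.93786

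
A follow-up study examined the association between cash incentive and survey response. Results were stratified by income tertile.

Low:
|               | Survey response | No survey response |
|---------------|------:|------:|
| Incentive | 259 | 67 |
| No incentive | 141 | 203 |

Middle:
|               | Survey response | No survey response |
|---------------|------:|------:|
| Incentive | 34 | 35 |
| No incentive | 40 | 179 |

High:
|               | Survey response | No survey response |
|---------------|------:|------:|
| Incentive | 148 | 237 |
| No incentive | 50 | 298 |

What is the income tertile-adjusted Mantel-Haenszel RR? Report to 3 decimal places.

2.193

RR_MH = Σ(aᵢ·n₀ᵢ/nᵢ) / Σ(cᵢ·n₁ᵢ/nᵢ), with n₁ᵢ = aᵢ+bᵢ (exposed), n₀ᵢ = cᵢ+dᵢ (unexposed), nᵢ = n₁ᵢ+n₀ᵢ.
Stratum 1 (Low): n₁ = 326, n₀ = 344, n = 670; a·n₀/n = 259·344/670 = 132.9791; c·n₁/n = 141·326/670 = 68.6060
Stratum 2 (Middle): n₁ = 69, n₀ = 219, n = 288; a·n₀/n = 34·219/288 = 25.8542; c·n₁/n = 40·69/288 = 9.5833
Stratum 3 (High): n₁ = 385, n₀ = 348, n = 733; a·n₀/n = 148·348/733 = 70.2647; c·n₁/n = 50·385/733 = 26.2619
RR_MH = (132.9791 + 25.8542 + 70.2647) / (68.6060 + 9.5833 + 26.2619) = 229.0979 / 104.4512 = 2.19335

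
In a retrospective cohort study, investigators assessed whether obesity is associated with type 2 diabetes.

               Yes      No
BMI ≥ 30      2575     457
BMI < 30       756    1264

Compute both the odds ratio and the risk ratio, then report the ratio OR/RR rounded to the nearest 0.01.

Cells: a = 2575, b = 457, c = 756, d = 1264.
OR = (2575·1264)/(457·756) = 3254800/345492 = 9.42077
Risk in exposed = 2575/3032 = 0.84927; risk in unexposed = 756/2020 = 0.37426; RR = 2.26923
OR/RR = 9.42077 / 2.26923 = 4.15153
The outcome is not rare, so the OR lies further from 1 than the RR.

4.15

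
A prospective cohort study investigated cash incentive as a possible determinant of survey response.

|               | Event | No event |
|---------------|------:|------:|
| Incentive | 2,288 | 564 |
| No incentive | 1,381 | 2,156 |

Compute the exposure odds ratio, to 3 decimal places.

Cells: a = 2288, b = 564, c = 1381, d = 2156.
OR = (a·d)/(b·c) = (2288 × 2156) / (564 × 1381) = 4932928 / 778884 = 6.33333
The odds of survey response are about 6.33 times as high in the incentive group.

6.333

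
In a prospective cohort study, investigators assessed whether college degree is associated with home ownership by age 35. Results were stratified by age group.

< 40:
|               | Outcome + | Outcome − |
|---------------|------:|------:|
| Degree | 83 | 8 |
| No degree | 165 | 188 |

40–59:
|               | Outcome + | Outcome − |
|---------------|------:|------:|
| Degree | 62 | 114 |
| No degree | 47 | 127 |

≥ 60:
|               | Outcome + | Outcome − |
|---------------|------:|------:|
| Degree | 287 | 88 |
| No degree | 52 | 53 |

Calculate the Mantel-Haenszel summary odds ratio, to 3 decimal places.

OR_MH = Σ(aᵢdᵢ/nᵢ) / Σ(bᵢcᵢ/nᵢ), where nᵢ is the stratum total.
Stratum 1 (< 40): n = 444; a·d/n = 83·188/444 = 35.1441; b·c/n = 8·165/444 = 2.9730
Stratum 2 (40–59): n = 350; a·d/n = 62·127/350 = 22.4971; b·c/n = 114·47/350 = 15.3086
Stratum 3 (≥ 60): n = 480; a·d/n = 287·53/480 = 31.6896; b·c/n = 88·52/480 = 9.5333
OR_MH = (35.1441 + 22.4971 + 31.6896) / (2.9730 + 15.3086 + 9.5333) = 89.3309 / 27.8149 = 3.21162

3.212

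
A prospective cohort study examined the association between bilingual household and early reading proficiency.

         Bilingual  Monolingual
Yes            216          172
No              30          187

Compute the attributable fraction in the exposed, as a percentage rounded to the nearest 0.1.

Reading the table with exposure as columns: a = 216 (Bilingual, case), b = 30 (Bilingual, non-case), c = 172 (Monolingual, case), d = 187.
Risk in exposed = 216/246 = 0.87805; risk in unexposed = 172/359 = 0.47911.
RR = 0.87805/0.47911 = 1.83267
AR% = (RR − 1)/RR × 100 = (1.83267 − 1)/1.83267 × 100 = 45.4348%

45.4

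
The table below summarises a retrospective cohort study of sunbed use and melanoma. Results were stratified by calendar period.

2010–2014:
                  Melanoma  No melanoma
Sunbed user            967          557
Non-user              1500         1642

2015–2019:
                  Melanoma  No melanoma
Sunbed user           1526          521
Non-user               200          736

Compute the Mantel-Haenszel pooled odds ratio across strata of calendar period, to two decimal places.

3.35

OR_MH = Σ(aᵢdᵢ/nᵢ) / Σ(bᵢcᵢ/nᵢ), where nᵢ is the stratum total.
Stratum 1 (2010–2014): n = 4666; a·d/n = 967·1642/4666 = 340.2945; b·c/n = 557·1500/4666 = 179.0613
Stratum 2 (2015–2019): n = 2983; a·d/n = 1526·736/2983 = 376.5122; b·c/n = 521·200/2983 = 34.9313
OR_MH = (340.2945 + 376.5122) / (179.0613 + 34.9313) = 716.8067 / 213.9926 = 3.34968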